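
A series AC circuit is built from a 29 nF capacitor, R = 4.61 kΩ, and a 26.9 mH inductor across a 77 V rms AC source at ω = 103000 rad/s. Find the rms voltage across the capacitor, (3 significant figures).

4.94 V

X_L = ωL = 2770 Ω
X_C = 1/(ωC) = 335 Ω
Net reactance X = X_L − X_C = 2440 Ω
Z = 4610 + j2440 Ω
|Z| = √(4610² + 2440²) = 5210 Ω
I = V/|Z| = 14.8 mA
V_C = I·|Z_C| = 0.0148 × 335 = 4.94 V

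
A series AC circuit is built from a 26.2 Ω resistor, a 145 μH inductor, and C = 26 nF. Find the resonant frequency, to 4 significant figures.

81.97 kHz

ω₀ = 1/√(LC) = 1/√(0.000145 × 2.6e-08) = 515000 rad/s
f₀ = ω₀/(2π) = 81.97 kHz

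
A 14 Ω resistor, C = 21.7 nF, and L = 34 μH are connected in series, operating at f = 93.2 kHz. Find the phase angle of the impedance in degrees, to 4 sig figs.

ω = 2πf = 585600 rad/s
X_L = ωL = 19.91 Ω
X_C = 1/(ωC) = 78.69 Ω
Net reactance X = X_L − X_C = -58.78 Ω
Z = 14.00 − j58.78 Ω
|Z| = √(14.00² + 58.78²) = 60.43 Ω
∠Z = arctan(-58.78/14.00) = -76.60°

-76.60°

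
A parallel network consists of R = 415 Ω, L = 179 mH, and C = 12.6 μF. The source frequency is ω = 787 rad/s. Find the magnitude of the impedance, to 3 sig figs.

X_L = ωL = 141 Ω
X_C = 1/(ωC) = 101 Ω
Parallel: admittances add. Y = 1/R + 1/(jωL) + jωC
Y = (0.00241 + j0.00282) S
|Y| = 0.00371 S → |Z| = 1/|Y| = 270 Ω, ∠Z = −∠Y = -49.5°

270 Ω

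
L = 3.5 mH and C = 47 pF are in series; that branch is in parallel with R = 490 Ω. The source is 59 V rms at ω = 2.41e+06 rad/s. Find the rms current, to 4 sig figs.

X_L = ωL = 8435 Ω
X_C = 1/(ωC) = 8828 Ω
Branch 1: Z₁ = R = 490.0 Ω
Branch 2 (series LC): Z₂ = j(X_L − X_C) = −j393.5 Ω
Parallel: Z = Z₁Z₂/(Z₁+Z₂), |Z| = 306.8 Ω, ∠Z = -51.24°
I = V/|Z| = 59/306.8 = 192.3 mA

192.3 mA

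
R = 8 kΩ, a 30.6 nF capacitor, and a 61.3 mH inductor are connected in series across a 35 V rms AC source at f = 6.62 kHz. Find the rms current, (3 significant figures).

ω = 2πf = 41590 rad/s
X_L = ωL = 2550 Ω
X_C = 1/(ωC) = 786 Ω
Net reactance X = X_L − X_C = 1760 Ω
Z = 8000 + j1760 Ω
|Z| = √(8000² + 1760²) = 8190 Ω
I = V/|Z| = 35/8190 = 4.27 mA

4.27 mA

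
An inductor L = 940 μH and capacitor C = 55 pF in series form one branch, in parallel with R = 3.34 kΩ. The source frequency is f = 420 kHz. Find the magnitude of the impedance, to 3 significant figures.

2660 Ω

ω = 2πf = 2.639e+06 rad/s
X_L = ωL = 2480 Ω
X_C = 1/(ωC) = 6890 Ω
Branch 1: Z₁ = R = 3340 Ω
Branch 2 (series LC): Z₂ = j(X_L − X_C) = −j4410 Ω
Parallel: Z = Z₁Z₂/(Z₁+Z₂), |Z| = 2660 Ω, ∠Z = -37.1°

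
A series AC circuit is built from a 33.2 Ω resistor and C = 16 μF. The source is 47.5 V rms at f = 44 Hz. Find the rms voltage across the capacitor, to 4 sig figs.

ω = 2πf = 276.5 rad/s
X_C = 1/(ωC) = 226.1 Ω
Z = 33.20 − j226.1 Ω
|Z| = √(33.20² + 226.1²) = 228.5 Ω
I = V/|Z| = 207.9 mA
V_C = I·|Z_C| = 0.2079 × 226.1 = 47.00 V

47.00 V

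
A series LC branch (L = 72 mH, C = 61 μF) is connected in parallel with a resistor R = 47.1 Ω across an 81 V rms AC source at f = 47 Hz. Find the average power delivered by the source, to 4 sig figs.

139.3 W

ω = 2πf = 295.3 rad/s
X_L = ωL = 21.26 Ω
X_C = 1/(ωC) = 55.51 Ω
Branch 1: Z₁ = R = 47.10 Ω
Branch 2 (series LC): Z₂ = j(X_L − X_C) = −j34.25 Ω
Parallel: Z = Z₁Z₂/(Z₁+Z₂), |Z| = 27.70 Ω, ∠Z = -53.98°
I = V/|Z| = 2.924 A
P = VI cos φ = 81 × 2.924 × cos(-53.98°) = 139.3 W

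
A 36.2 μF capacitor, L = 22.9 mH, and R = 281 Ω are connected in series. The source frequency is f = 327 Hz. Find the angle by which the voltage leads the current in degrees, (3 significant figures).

6.82°

ω = 2πf = 2055 rad/s
X_L = ωL = 47.1 Ω
X_C = 1/(ωC) = 13.4 Ω
Net reactance X = X_L − X_C = 33.6 Ω
Z = 281 + j33.6 Ω
|Z| = √(281² + 33.6²) = 283 Ω
∠Z = arctan(33.6/281) = 6.82°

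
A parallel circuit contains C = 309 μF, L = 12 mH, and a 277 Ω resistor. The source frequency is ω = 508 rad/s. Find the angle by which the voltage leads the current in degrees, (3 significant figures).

X_L = ωL = 6.10 Ω
X_C = 1/(ωC) = 6.37 Ω
Parallel: admittances add. Y = 1/R + 1/(jωL) + jωC
Y = (0.00361 − j0.00707) S
|Y| = 0.00794 S → |Z| = 1/|Y| = 126 Ω, ∠Z = −∠Y = 63.0°

63.0°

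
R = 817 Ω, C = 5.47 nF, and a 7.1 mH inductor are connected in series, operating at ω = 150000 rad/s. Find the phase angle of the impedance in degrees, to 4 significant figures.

-10.66°

X_L = ωL = 1065 Ω
X_C = 1/(ωC) = 1219 Ω
Net reactance X = X_L − X_C = -153.8 Ω
Z = 817.0 − j153.8 Ω
|Z| = √(817.0² + 153.8²) = 831.3 Ω
∠Z = arctan(-153.8/817.0) = -10.66°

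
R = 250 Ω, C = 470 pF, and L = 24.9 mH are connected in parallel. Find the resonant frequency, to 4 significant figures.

ω₀ = 1/√(LC) = 1/√(0.0249 × 4.7e-10) = 292300 rad/s
f₀ = ω₀/(2π) = 46.52 kHz

46.52 kHz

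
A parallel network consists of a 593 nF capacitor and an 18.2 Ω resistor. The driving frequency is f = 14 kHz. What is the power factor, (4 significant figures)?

ω = 2πf = 87960 rad/s
X_C = 1/(ωC) = 19.17 Ω
Parallel: admittances add. Y = 1/R + jωC
Y = (0.05495 + j0.05216) S
|Y| = 0.07576 S → |Z| = 1/|Y| = 13.20 Ω, ∠Z = −∠Y = -43.51°
cos φ = cos(-43.51°) = 0.7252

0.7252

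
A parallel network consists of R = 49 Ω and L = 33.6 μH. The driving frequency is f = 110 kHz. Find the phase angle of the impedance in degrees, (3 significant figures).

ω = 2πf = 691200 rad/s
X_L = ωL = 23.2 Ω
Parallel: admittances add. Y = 1/R + 1/(jωL)
Y = (0.0204 − j0.0431) S
|Y| = 0.0477 S → |Z| = 1/|Y| = 21.0 Ω, ∠Z = −∠Y = 64.6°

64.6°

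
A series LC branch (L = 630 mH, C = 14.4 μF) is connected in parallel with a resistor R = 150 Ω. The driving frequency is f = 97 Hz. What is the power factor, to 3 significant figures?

ω = 2πf = 609.5 rad/s
X_L = ωL = 384 Ω
X_C = 1/(ωC) = 114 Ω
Branch 1: Z₁ = R = 150 Ω
Branch 2 (series LC): Z₂ = j(X_L − X_C) = j270 Ω
Parallel: Z = Z₁Z₂/(Z₁+Z₂), |Z| = 131 Ω, ∠Z = 29.1°
cos φ = cos(29.1°) = 0.874

0.874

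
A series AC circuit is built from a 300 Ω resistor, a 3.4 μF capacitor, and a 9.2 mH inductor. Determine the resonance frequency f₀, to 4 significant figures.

ω₀ = 1/√(LC) = 1/√(0.0092 × 3.4e-06) = 5654 rad/s
f₀ = ω₀/(2π) = 899.9 Hz

899.9 Hz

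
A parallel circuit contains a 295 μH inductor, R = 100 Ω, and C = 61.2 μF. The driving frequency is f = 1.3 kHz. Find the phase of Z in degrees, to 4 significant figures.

-83.28°

ω = 2πf = 8168 rad/s
X_L = ωL = 2.410 Ω
X_C = 1/(ωC) = 2.000 Ω
Parallel: admittances add. Y = 1/R + 1/(jωL) + jωC
Y = (0.01000 + j0.08488) S
|Y| = 0.08547 S → |Z| = 1/|Y| = 11.70 Ω, ∠Z = −∠Y = -83.28°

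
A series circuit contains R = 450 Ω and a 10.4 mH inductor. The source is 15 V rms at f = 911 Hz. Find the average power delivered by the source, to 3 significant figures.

ω = 2πf = 5724 rad/s
X_L = ωL = 59.5 Ω
Z = 450 + j59.5 Ω
|Z| = √(450² + 59.5²) = 454 Ω
∠Z = arctan(59.5/450) = 7.54°
I = V/|Z| = 33.0 mA
P = VI cos φ = 15 × 0.0330 × cos(7.54°) = 491 mW

491 mW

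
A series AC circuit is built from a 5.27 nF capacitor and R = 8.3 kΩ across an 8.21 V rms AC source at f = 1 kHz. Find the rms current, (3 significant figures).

262 μA

ω = 2πf = 6283 rad/s
X_C = 1/(ωC) = 30200 Ω
Z = 8300 − j30200 Ω
|Z| = √(8300² + 30200²) = 31300 Ω
I = V/|Z| = 8.21/31300 = 262 μA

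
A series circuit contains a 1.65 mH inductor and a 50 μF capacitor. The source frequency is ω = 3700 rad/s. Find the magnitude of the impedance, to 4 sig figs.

X_L = ωL = 6.105 Ω
X_C = 1/(ωC) = 5.405 Ω
Net reactance X = X_L − X_C = 0.6996 Ω
Z = j0.6996 Ω
|Z| = √(0² + 0.6996²) = 0.6996 Ω

0.6996 Ω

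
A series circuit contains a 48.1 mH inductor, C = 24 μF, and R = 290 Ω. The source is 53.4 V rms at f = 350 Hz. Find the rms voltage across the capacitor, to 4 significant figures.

ω = 2πf = 2199 rad/s
X_L = ωL = 105.8 Ω
X_C = 1/(ωC) = 18.95 Ω
Net reactance X = X_L − X_C = 86.83 Ω
Z = 290.0 + j86.83 Ω
|Z| = √(290.0² + 86.83²) = 302.7 Ω
I = V/|Z| = 176.4 mA
V_C = I·|Z_C| = 0.1764 × 18.95 = 3.342 V

3.342 V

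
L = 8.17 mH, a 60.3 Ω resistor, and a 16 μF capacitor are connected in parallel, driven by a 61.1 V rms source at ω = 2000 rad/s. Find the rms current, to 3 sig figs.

2.05 A

X_L = ωL = 16.3 Ω
X_C = 1/(ωC) = 31.2 Ω
Parallel: admittances add. Y = 1/R + 1/(jωL) + jωC
Y = (0.0166 − j0.0292) S
|Y| = 0.0336 S → |Z| = 1/|Y| = 29.8 Ω, ∠Z = −∠Y = 60.4°
I = V/|Z| = 61.1/29.8 = 2.05 A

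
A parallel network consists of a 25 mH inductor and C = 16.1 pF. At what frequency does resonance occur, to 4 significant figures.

ω₀ = 1/√(LC) = 1/√(0.025 × 1.61e-11) = 1.576e+06 rad/s
f₀ = ω₀/(2π) = 250.9 kHz

250.9 kHz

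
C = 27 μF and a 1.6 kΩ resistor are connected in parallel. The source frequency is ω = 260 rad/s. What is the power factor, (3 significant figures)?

0.0887

X_C = 1/(ωC) = 142 Ω
Parallel: admittances add. Y = 1/R + jωC
Y = (0.000625 + j0.00702) S
|Y| = 0.00705 S → |Z| = 1/|Y| = 142 Ω, ∠Z = −∠Y = -84.9°
cos φ = cos(-84.9°) = 0.0887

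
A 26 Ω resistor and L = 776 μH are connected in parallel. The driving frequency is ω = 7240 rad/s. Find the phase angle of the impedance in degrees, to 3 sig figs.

77.8°

X_L = ωL = 5.62 Ω
Parallel: admittances add. Y = 1/R + 1/(jωL)
Y = (0.0385 − j0.178) S
|Y| = 0.182 S → |Z| = 1/|Y| = 5.49 Ω, ∠Z = −∠Y = 77.8°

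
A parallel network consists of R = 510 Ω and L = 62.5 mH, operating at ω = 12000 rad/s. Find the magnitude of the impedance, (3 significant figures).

422 Ω

X_L = ωL = 750 Ω
Parallel: admittances add. Y = 1/R + 1/(jωL)
Y = (0.00196 − j0.00133) S
|Y| = 0.00237 S → |Z| = 1/|Y| = 422 Ω, ∠Z = −∠Y = 34.2°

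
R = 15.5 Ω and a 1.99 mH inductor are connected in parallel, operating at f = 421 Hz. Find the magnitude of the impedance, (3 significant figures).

4.98 Ω

ω = 2πf = 2645 rad/s
X_L = ωL = 5.26 Ω
Parallel: admittances add. Y = 1/R + 1/(jωL)
Y = (0.0645 − j0.190) S
|Y| = 0.201 S → |Z| = 1/|Y| = 4.98 Ω, ∠Z = −∠Y = 71.2°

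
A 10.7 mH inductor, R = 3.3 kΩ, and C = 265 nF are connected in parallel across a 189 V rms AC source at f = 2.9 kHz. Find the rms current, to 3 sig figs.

ω = 2πf = 18220 rad/s
X_L = ωL = 195 Ω
X_C = 1/(ωC) = 207 Ω
Parallel: admittances add. Y = 1/R + 1/(jωL) + jωC
Y = (0.000303 − j0.000300) S
|Y| = 0.000427 S → |Z| = 1/|Y| = 2340 Ω, ∠Z = −∠Y = 44.8°
I = V/|Z| = 189/2340 = 80.7 mA

80.7 mA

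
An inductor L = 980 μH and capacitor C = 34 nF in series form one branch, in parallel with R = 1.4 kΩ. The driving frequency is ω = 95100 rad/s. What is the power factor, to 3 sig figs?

X_L = ωL = 93.2 Ω
X_C = 1/(ωC) = 309 Ω
Branch 1: Z₁ = R = 1400 Ω
Branch 2 (series LC): Z₂ = j(X_L − X_C) = −j216 Ω
Parallel: Z = Z₁Z₂/(Z₁+Z₂), |Z| = 214 Ω, ∠Z = -81.2°
cos φ = cos(-81.2°) = 0.153

0.153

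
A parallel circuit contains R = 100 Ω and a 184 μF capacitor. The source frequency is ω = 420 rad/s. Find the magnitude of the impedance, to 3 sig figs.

X_C = 1/(ωC) = 12.9 Ω
Parallel: admittances add. Y = 1/R + jωC
Y = (0.0100 + j0.0773) S
|Y| = 0.0779 S → |Z| = 1/|Y| = 12.8 Ω, ∠Z = −∠Y = -82.6°

12.8 Ω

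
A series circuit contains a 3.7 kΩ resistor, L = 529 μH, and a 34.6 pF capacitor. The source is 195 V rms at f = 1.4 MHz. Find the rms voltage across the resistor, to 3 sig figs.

183 V

ω = 2πf = 8.796e+06 rad/s
X_L = ωL = 4650 Ω
X_C = 1/(ωC) = 3290 Ω
Net reactance X = X_L − X_C = 1370 Ω
Z = 3700 + j1370 Ω
|Z| = √(3700² + 1370²) = 3940 Ω
I = V/|Z| = 49.4 mA
V_R = I·|Z_R| = 0.0494 × 3700 = 183 V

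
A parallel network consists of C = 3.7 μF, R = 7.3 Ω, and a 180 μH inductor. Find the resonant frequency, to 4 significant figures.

ω₀ = 1/√(LC) = 1/√(0.00018 × 3.7e-06) = 38750 rad/s
f₀ = ω₀/(2π) = 6.167 kHz

6.167 kHz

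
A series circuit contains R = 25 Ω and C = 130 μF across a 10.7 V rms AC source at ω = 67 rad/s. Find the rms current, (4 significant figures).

X_C = 1/(ωC) = 114.8 Ω
Z = 25.00 − j114.8 Ω
|Z| = √(25.00² + 114.8²) = 117.5 Ω
I = V/|Z| = 10.7/117.5 = 91.06 mA

91.06 mA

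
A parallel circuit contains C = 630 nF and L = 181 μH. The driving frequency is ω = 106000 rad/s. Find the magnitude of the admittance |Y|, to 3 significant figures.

14.7 mS

X_L = ωL = 19.2 Ω
X_C = 1/(ωC) = 15.0 Ω
Parallel: admittances add. Y = 1/(jωL) + jωC
Y = (0 + j0.0147) S
|Y| = 0.0147 S → |Z| = 1/|Y| = 68.2 Ω, ∠Z = −∠Y = -90.0°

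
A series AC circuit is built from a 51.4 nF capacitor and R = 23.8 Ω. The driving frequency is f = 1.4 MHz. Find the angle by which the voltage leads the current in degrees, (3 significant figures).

ω = 2πf = 8.796e+06 rad/s
X_C = 1/(ωC) = 2.21 Ω
Z = 23.8 − j2.21 Ω
|Z| = √(23.8² + 2.21²) = 23.9 Ω
∠Z = arctan(-2.21/23.8) = -5.31°

-5.31°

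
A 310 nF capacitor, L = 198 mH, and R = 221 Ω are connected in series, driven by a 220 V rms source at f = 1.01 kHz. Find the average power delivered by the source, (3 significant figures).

ω = 2πf = 6346 rad/s
X_L = ωL = 1260 Ω
X_C = 1/(ωC) = 508 Ω
Net reactance X = X_L − X_C = 748 Ω
Z = 221 + j748 Ω
|Z| = √(221² + 748²) = 780 Ω
∠Z = arctan(748/221) = 73.5°
I = V/|Z| = 282 mA
P = VI cos φ = 220 × 0.282 × cos(73.5°) = 17.6 W

17.6 W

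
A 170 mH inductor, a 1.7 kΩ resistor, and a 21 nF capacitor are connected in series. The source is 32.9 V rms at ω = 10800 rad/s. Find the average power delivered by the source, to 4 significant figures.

193.5 mW

X_L = ωL = 1836 Ω
X_C = 1/(ωC) = 4409 Ω
Net reactance X = X_L − X_C = -2573 Ω
Z = 1700 − j2573 Ω
|Z| = √(1700² + 2573²) = 3084 Ω
∠Z = arctan(-2573/1700) = -56.55°
I = V/|Z| = 10.67 mA
P = VI cos φ = 32.9 × 0.01067 × cos(-56.55°) = 193.5 mW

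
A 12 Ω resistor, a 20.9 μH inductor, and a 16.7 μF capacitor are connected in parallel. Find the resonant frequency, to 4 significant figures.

ω₀ = 1/√(LC) = 1/√(2.09e-05 × 1.67e-05) = 53530 rad/s
f₀ = ω₀/(2π) = 8.519 kHz

8.519 kHz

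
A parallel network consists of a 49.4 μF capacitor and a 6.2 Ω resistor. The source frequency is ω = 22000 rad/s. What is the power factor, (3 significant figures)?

X_C = 1/(ωC) = 0.920 Ω
Parallel: admittances add. Y = 1/R + jωC
Y = (0.161 + j1.09) S
|Y| = 1.10 S → |Z| = 1/|Y| = 0.910 Ω, ∠Z = −∠Y = -81.6°
cos φ = cos(-81.6°) = 0.147

0.147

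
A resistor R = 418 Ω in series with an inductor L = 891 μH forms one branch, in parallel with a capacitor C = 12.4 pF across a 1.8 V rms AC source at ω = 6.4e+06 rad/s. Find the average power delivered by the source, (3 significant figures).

X_L = ωL = 5700 Ω
X_C = 1/(ωC) = 12600 Ω
Branch 1 (R+jX_L): Z₁ = 418 + j5700 Ω, |Z₁| = 5720 Ω
Branch 2 (−jX_C): Z₂ = −j12600 Ω
Parallel: Z = Z₁Z₂/(Z₁+Z₂), |Z| = 10400 Ω, ∠Z = 82.3°
I = V/|Z| = 173 μA
P = VI cos φ = 1.8 × 0.000173 × cos(82.3°) = 41.4 μW

41.4 μW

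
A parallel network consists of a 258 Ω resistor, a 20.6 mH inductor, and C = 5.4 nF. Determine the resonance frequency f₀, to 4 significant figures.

ω₀ = 1/√(LC) = 1/√(0.0206 × 5.4e-09) = 94810 rad/s
f₀ = ω₀/(2π) = 15.09 kHz

15.09 kHz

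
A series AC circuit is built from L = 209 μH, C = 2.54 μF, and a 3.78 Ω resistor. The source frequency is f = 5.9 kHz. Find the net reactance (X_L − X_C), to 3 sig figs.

ω = 2πf = 37070 rad/s
X_L = ωL = 7.75 Ω
X_C = 1/(ωC) = 10.6 Ω
X = 7.75 − 10.6 = -2.87 Ω

-2.87 Ω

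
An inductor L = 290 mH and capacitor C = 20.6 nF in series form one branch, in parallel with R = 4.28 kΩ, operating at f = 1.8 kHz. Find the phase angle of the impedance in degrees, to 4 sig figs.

-76.69°

ω = 2πf = 11310 rad/s
X_L = ωL = 3280 Ω
X_C = 1/(ωC) = 4292 Ω
Branch 1: Z₁ = R = 4280 Ω
Branch 2 (series LC): Z₂ = j(X_L − X_C) = −j1012 Ω
Parallel: Z = Z₁Z₂/(Z₁+Z₂), |Z| = 985.2 Ω, ∠Z = -76.69°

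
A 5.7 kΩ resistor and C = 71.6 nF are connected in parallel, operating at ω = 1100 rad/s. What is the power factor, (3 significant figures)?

X_C = 1/(ωC) = 12700 Ω
Parallel: admittances add. Y = 1/R + jωC
Y = (0.000175 + j7.88e-05) S
|Y| = 0.000192 S → |Z| = 1/|Y| = 5200 Ω, ∠Z = −∠Y = -24.2°
cos φ = cos(-24.2°) = 0.912

0.912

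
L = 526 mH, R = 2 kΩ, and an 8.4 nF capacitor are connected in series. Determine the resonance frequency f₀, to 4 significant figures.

2.394 kHz

ω₀ = 1/√(LC) = 1/√(0.526 × 8.4e-09) = 15040 rad/s
f₀ = ω₀/(2π) = 2.394 kHz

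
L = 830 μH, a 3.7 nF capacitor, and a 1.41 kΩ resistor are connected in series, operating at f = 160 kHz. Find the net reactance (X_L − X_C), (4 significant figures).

ω = 2πf = 1.005e+06 rad/s
X_L = ωL = 834.4 Ω
X_C = 1/(ωC) = 268.8 Ω
X = 834.4 − 268.8 = 565.6 Ω

565.6 Ω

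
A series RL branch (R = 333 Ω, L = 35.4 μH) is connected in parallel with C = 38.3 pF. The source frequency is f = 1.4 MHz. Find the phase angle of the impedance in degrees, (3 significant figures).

35.9°

ω = 2πf = 8.796e+06 rad/s
X_L = ωL = 311 Ω
X_C = 1/(ωC) = 2970 Ω
Branch 1 (R+jX_L): Z₁ = 333 + j311 Ω, |Z₁| = 456 Ω
Branch 2 (−jX_C): Z₂ = −j2970 Ω
Parallel: Z = Z₁Z₂/(Z₁+Z₂), |Z| = 505 Ω, ∠Z = 35.9°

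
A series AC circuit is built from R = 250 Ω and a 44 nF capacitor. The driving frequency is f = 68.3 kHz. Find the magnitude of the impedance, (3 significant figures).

ω = 2πf = 429100 rad/s
X_C = 1/(ωC) = 53.0 Ω
Z = 250 − j53.0 Ω
|Z| = √(250² + 53.0²) = 256 Ω

256 Ω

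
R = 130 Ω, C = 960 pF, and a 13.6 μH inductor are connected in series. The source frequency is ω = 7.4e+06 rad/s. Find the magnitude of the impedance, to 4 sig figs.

X_L = ωL = 100.6 Ω
X_C = 1/(ωC) = 140.8 Ω
Net reactance X = X_L − X_C = -40.13 Ω
Z = 130.0 − j40.13 Ω
|Z| = √(130.0² + 40.13²) = 136.1 Ω

136.1 Ω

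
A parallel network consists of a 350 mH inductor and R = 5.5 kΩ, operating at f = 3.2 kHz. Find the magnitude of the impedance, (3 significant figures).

ω = 2πf = 20110 rad/s
X_L = ωL = 7040 Ω
Parallel: admittances add. Y = 1/R + 1/(jωL)
Y = (0.000182 − j0.000142) S
|Y| = 0.000231 S → |Z| = 1/|Y| = 4330 Ω, ∠Z = −∠Y = 38.0°

4330 Ω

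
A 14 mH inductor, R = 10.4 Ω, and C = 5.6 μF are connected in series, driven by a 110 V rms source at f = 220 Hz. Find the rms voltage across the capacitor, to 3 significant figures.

129 V

ω = 2πf = 1382 rad/s
X_L = ωL = 19.4 Ω
X_C = 1/(ωC) = 129 Ω
Net reactance X = X_L − X_C = -110 Ω
Z = 10.4 − j110 Ω
|Z| = √(10.4² + 110²) = 110 Ω
I = V/|Z| = 997 mA
V_C = I·|Z_C| = 0.997 × 129 = 129 V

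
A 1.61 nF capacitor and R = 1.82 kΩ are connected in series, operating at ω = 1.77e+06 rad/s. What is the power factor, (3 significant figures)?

X_C = 1/(ωC) = 351 Ω
Z = 1820 − j351 Ω
|Z| = √(1820² + 351²) = 1850 Ω
∠Z = arctan(-351/1820) = -10.9°
cos φ = cos(-10.9°) = 0.982

0.982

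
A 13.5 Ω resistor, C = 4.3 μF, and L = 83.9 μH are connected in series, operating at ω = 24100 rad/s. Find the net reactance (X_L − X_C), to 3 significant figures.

-7.63 Ω

X_L = ωL = 2.02 Ω
X_C = 1/(ωC) = 9.65 Ω
X = 2.02 − 9.65 = -7.63 Ω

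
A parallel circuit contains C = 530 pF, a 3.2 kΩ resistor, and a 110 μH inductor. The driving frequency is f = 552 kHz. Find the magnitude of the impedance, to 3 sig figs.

1190 Ω

ω = 2πf = 3.468e+06 rad/s
X_L = ωL = 382 Ω
X_C = 1/(ωC) = 544 Ω
Parallel: admittances add. Y = 1/R + 1/(jωL) + jωC
Y = (0.000313 − j0.000783) S
|Y| = 0.000843 S → |Z| = 1/|Y| = 1190 Ω, ∠Z = −∠Y = 68.2°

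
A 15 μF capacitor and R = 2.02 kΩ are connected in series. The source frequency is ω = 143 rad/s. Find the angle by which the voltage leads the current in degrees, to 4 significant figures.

X_C = 1/(ωC) = 466.2 Ω
Z = 2020 − j466.2 Ω
|Z| = √(2020² + 466.2²) = 2073 Ω
∠Z = arctan(-466.2/2020) = -13.00°

-13.00°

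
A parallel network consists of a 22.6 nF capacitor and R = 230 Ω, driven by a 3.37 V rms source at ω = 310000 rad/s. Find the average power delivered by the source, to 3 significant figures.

X_C = 1/(ωC) = 143 Ω
Parallel: admittances add. Y = 1/R + jωC
Y = (0.00435 + j0.00701) S
|Y| = 0.00825 S → |Z| = 1/|Y| = 121 Ω, ∠Z = −∠Y = -58.2°
I = V/|Z| = 27.8 mA
P = VI cos φ = 3.37 × 0.0278 × cos(-58.2°) = 49.4 mW

49.4 mW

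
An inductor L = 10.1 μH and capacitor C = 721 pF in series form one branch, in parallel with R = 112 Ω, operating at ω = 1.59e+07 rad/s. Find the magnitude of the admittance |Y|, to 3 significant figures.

X_L = ωL = 161 Ω
X_C = 1/(ωC) = 87.2 Ω
Branch 1: Z₁ = R = 112 Ω
Branch 2 (series LC): Z₂ = j(X_L − X_C) = j73.4 Ω
Parallel: Z = Z₁Z₂/(Z₁+Z₂), |Z| = 61.4 Ω, ∠Z = 56.8°
|Y| = 1/|Z| = 16.3 mS

16.3 mS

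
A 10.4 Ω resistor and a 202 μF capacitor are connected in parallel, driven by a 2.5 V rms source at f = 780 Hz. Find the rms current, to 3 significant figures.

ω = 2πf = 4901 rad/s
X_C = 1/(ωC) = 1.01 Ω
Parallel: admittances add. Y = 1/R + jωC
Y = (0.0962 + j0.990) S
|Y| = 0.995 S → |Z| = 1/|Y| = 1.01 Ω, ∠Z = −∠Y = -84.5°
I = V/|Z| = 2.5/1.01 = 2.49 A

2.49 A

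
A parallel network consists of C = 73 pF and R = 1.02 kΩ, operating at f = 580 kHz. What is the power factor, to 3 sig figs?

0.965

ω = 2πf = 3.644e+06 rad/s
X_C = 1/(ωC) = 3760 Ω
Parallel: admittances add. Y = 1/R + jωC
Y = (0.000980 + j0.000266) S
|Y| = 0.00102 S → |Z| = 1/|Y| = 984 Ω, ∠Z = −∠Y = -15.2°
cos φ = cos(-15.2°) = 0.965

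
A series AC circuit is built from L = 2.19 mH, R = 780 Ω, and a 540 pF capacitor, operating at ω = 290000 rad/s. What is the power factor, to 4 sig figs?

X_L = ωL = 635.1 Ω
X_C = 1/(ωC) = 6386 Ω
Net reactance X = X_L − X_C = -5751 Ω
Z = 780.0 − j5751 Ω
|Z| = √(780.0² + 5751²) = 5803 Ω
∠Z = arctan(-5751/780.0) = -82.28°
cos φ = cos(-82.28°) = 0.1344

0.1344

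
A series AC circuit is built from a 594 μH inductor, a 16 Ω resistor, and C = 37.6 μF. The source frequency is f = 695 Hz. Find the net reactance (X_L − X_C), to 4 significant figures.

ω = 2πf = 4367 rad/s
X_L = ωL = 2.594 Ω
X_C = 1/(ωC) = 6.090 Ω
X = 2.594 − 6.090 = -3.497 Ω

-3.497 Ω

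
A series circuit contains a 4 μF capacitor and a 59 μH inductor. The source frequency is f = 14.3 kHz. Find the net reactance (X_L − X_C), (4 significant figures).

ω = 2πf = 89850 rad/s
X_L = ωL = 5.301 Ω
X_C = 1/(ωC) = 2.782 Ω
X = 5.301 − 2.782 = 2.519 Ω

2.519 Ω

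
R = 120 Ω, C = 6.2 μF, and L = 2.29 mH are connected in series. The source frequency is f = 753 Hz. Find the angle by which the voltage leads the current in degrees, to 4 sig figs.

ω = 2πf = 4731 rad/s
X_L = ωL = 10.83 Ω
X_C = 1/(ωC) = 34.09 Ω
Net reactance X = X_L − X_C = -23.26 Ω
Z = 120.0 − j23.26 Ω
|Z| = √(120.0² + 23.26²) = 122.2 Ω
∠Z = arctan(-23.26/120.0) = -10.97°

-10.97°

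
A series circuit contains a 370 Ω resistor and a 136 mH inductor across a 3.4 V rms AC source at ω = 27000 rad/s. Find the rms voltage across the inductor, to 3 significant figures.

3.38 V

X_L = ωL = 3670 Ω
Z = 370 + j3670 Ω
|Z| = √(370² + 3670²) = 3690 Ω
I = V/|Z| = 921 μA
V_L = I·|Z_L| = 0.000921 × 3670 = 3.38 V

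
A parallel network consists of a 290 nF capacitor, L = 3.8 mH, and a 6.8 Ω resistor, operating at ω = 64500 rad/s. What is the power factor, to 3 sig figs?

0.995

X_L = ωL = 245 Ω
X_C = 1/(ωC) = 53.5 Ω
Parallel: admittances add. Y = 1/R + 1/(jωL) + jωC
Y = (0.147 + j0.0146) S
|Y| = 0.148 S → |Z| = 1/|Y| = 6.77 Ω, ∠Z = −∠Y = -5.68°
cos φ = cos(-5.68°) = 0.995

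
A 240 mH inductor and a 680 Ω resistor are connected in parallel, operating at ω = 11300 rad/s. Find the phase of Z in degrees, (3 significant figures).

X_L = ωL = 2710 Ω
Parallel: admittances add. Y = 1/R + 1/(jωL)
Y = (0.00147 − j0.000369) S
|Y| = 0.00152 S → |Z| = 1/|Y| = 660 Ω, ∠Z = −∠Y = 14.1°

14.1°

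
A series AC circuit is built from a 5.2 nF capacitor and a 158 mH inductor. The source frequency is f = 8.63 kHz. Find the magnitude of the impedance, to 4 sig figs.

ω = 2πf = 54220 rad/s
X_L = ωL = 8567 Ω
X_C = 1/(ωC) = 3547 Ω
Net reactance X = X_L − X_C = 5021 Ω
Z = j5021 Ω
|Z| = √(0² + 5021²) = 5021 Ω

5021 Ω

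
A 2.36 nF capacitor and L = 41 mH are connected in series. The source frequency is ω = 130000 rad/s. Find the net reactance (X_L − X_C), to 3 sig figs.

2070 Ω

X_L = ωL = 5330 Ω
X_C = 1/(ωC) = 3260 Ω
X = 5330 − 3260 = 2070 Ω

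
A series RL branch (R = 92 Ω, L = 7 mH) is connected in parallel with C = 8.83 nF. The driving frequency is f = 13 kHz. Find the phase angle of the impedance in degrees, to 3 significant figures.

74.4°

ω = 2πf = 81680 rad/s
X_L = ωL = 572 Ω
X_C = 1/(ωC) = 1390 Ω
Branch 1 (R+jX_L): Z₁ = 92.0 + j572 Ω, |Z₁| = 579 Ω
Branch 2 (−jX_C): Z₂ = −j1390 Ω
Parallel: Z = Z₁Z₂/(Z₁+Z₂), |Z| = 979 Ω, ∠Z = 74.4°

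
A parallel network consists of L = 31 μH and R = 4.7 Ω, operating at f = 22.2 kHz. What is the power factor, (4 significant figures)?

ω = 2πf = 139500 rad/s
X_L = ωL = 4.324 Ω
Parallel: admittances add. Y = 1/R + 1/(jωL)
Y = (0.2128 − j0.2313) S
|Y| = 0.3142 S → |Z| = 1/|Y| = 3.182 Ω, ∠Z = −∠Y = 47.39°
cos φ = cos(47.39°) = 0.6771

0.6771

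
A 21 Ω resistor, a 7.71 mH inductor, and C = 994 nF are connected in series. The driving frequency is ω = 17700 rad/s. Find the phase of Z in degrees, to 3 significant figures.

X_L = ωL = 136 Ω
X_C = 1/(ωC) = 56.8 Ω
Net reactance X = X_L − X_C = 79.6 Ω
Z = 21.0 + j79.6 Ω
|Z| = √(21.0² + 79.6²) = 82.4 Ω
∠Z = arctan(79.6/21.0) = 75.2°

75.2°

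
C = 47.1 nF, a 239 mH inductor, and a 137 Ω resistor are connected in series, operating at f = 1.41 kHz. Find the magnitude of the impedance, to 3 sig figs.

ω = 2πf = 8859 rad/s
X_L = ωL = 2120 Ω
X_C = 1/(ωC) = 2400 Ω
Net reactance X = X_L − X_C = -279 Ω
Z = 137 − j279 Ω
|Z| = √(137² + 279²) = 311 Ω

311 Ω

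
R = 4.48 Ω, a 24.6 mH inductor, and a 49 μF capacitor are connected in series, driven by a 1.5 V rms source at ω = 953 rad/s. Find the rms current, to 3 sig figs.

X_L = ωL = 23.4 Ω
X_C = 1/(ωC) = 21.4 Ω
Net reactance X = X_L − X_C = 2.03 Ω
Z = 4.48 + j2.03 Ω
|Z| = √(4.48² + 2.03²) = 4.92 Ω
I = V/|Z| = 1.5/4.92 = 305 mA

305 mA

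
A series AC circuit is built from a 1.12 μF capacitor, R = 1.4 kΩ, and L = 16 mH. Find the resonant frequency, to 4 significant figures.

ω₀ = 1/√(LC) = 1/√(0.016 × 1.12e-06) = 7470 rad/s
f₀ = ω₀/(2π) = 1.189 kHz

1.189 kHz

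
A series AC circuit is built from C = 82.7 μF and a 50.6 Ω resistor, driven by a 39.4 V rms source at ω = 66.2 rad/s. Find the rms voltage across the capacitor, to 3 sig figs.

X_C = 1/(ωC) = 183 Ω
Z = 50.6 − j183 Ω
|Z| = √(50.6² + 183²) = 190 Ω
I = V/|Z| = 208 mA
V_C = I·|Z_C| = 0.208 × 183 = 38.0 V

38.0 V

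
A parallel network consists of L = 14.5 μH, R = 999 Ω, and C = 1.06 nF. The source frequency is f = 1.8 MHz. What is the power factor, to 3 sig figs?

0.168

ω = 2πf = 1.131e+07 rad/s
X_L = ωL = 164 Ω
X_C = 1/(ωC) = 83.4 Ω
Parallel: admittances add. Y = 1/R + 1/(jωL) + jωC
Y = (0.00100 + j0.00589) S
|Y| = 0.00597 S → |Z| = 1/|Y| = 167 Ω, ∠Z = −∠Y = -80.4°
cos φ = cos(-80.4°) = 0.168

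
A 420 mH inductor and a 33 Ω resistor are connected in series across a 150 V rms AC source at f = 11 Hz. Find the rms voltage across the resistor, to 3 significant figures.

113 V

ω = 2πf = 69.12 rad/s
X_L = ωL = 29.0 Ω
Z = 33.0 + j29.0 Ω
|Z| = √(33.0² + 29.0²) = 44.0 Ω
I = V/|Z| = 3.41 A
V_R = I·|Z_R| = 3.41 × 33.0 = 113 V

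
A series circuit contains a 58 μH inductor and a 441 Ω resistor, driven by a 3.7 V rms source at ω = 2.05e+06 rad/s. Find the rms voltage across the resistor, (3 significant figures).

X_L = ωL = 119 Ω
Z = 441 + j119 Ω
|Z| = √(441² + 119²) = 457 Ω
I = V/|Z| = 8.10 mA
V_R = I·|Z_R| = 0.00810 × 441 = 3.57 V

3.57 V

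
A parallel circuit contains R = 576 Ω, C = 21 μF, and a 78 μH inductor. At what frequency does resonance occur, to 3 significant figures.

ω₀ = 1/√(LC) = 1/√(7.8e-05 × 2.1e-05) = 24710 rad/s
f₀ = ω₀/(2π) = 3.93 kHz

3.93 kHz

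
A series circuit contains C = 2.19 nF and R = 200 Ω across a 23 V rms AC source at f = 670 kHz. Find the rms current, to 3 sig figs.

ω = 2πf = 4.21e+06 rad/s
X_C = 1/(ωC) = 108 Ω
Z = 200 − j108 Ω
|Z| = √(200² + 108²) = 228 Ω
I = V/|Z| = 23/228 = 101 mA

101 mA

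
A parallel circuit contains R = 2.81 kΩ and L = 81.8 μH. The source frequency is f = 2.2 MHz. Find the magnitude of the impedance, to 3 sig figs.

1050 Ω

ω = 2πf = 1.382e+07 rad/s
X_L = ωL = 1130 Ω
Parallel: admittances add. Y = 1/R + 1/(jωL)
Y = (0.000356 − j0.000884) S
|Y| = 0.000953 S → |Z| = 1/|Y| = 1050 Ω, ∠Z = −∠Y = 68.1°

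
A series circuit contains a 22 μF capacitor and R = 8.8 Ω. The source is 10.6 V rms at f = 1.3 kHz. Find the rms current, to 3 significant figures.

ω = 2πf = 8168 rad/s
X_C = 1/(ωC) = 5.56 Ω
Z = 8.80 − j5.56 Ω
|Z| = √(8.80² + 5.56²) = 10.4 Ω
I = V/|Z| = 10.6/10.4 = 1.02 A

1.02 A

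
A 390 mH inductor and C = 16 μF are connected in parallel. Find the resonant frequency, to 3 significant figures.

63.7 Hz

ω₀ = 1/√(LC) = 1/√(0.39 × 1.6e-05) = 400.3 rad/s
f₀ = ω₀/(2π) = 63.7 Hz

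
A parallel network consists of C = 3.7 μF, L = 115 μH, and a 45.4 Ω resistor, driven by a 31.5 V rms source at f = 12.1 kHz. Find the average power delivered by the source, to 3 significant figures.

21.9 W

ω = 2πf = 76030 rad/s
X_L = ωL = 8.74 Ω
X_C = 1/(ωC) = 3.55 Ω
Parallel: admittances add. Y = 1/R + 1/(jωL) + jωC
Y = (0.0220 + j0.167) S
|Y| = 0.168 S → |Z| = 1/|Y| = 5.94 Ω, ∠Z = −∠Y = -82.5°
I = V/|Z| = 5.30 A
P = VI cos φ = 31.5 × 5.30 × cos(-82.5°) = 21.9 W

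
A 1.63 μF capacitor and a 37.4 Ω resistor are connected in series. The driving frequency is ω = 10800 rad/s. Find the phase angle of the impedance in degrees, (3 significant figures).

X_C = 1/(ωC) = 56.8 Ω
Z = 37.4 − j56.8 Ω
|Z| = √(37.4² + 56.8²) = 68.0 Ω
∠Z = arctan(-56.8/37.4) = -56.6°

-56.6°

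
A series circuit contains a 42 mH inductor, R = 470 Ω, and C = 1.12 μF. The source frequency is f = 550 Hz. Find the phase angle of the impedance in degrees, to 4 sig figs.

-13.54°

ω = 2πf = 3456 rad/s
X_L = ωL = 145.1 Ω
X_C = 1/(ωC) = 258.4 Ω
Net reactance X = X_L − X_C = -113.2 Ω
Z = 470.0 − j113.2 Ω
|Z| = √(470.0² + 113.2²) = 483.4 Ω
∠Z = arctan(-113.2/470.0) = -13.54°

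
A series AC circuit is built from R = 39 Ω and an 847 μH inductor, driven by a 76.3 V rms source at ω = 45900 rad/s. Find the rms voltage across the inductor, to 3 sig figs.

53.9 V

X_L = ωL = 38.9 Ω
Z = 39.0 + j38.9 Ω
|Z| = √(39.0² + 38.9²) = 55.1 Ω
I = V/|Z| = 1.39 A
V_L = I·|Z_L| = 1.39 × 38.9 = 53.9 V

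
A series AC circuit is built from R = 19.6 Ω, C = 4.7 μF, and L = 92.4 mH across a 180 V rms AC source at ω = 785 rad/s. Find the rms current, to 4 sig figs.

902.4 mA

X_L = ωL = 72.53 Ω
X_C = 1/(ωC) = 271.0 Ω
Net reactance X = X_L − X_C = -198.5 Ω
Z = 19.60 − j198.5 Ω
|Z| = √(19.60² + 198.5²) = 199.5 Ω
I = V/|Z| = 180/199.5 = 902.4 mA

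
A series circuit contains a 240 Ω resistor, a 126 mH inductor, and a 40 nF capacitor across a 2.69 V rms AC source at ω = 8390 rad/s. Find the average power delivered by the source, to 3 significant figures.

X_L = ωL = 1060 Ω
X_C = 1/(ωC) = 2980 Ω
Net reactance X = X_L − X_C = -1920 Ω
Z = 240 − j1920 Ω
|Z| = √(240² + 1920²) = 1940 Ω
∠Z = arctan(-1920/240) = -82.9°
I = V/|Z| = 1.39 mA
P = VI cos φ = 2.69 × 0.00139 × cos(-82.9°) = 463 μW

463 μW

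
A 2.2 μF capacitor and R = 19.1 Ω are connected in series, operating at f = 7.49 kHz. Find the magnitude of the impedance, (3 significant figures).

ω = 2πf = 47060 rad/s
X_C = 1/(ωC) = 9.66 Ω
Z = 19.1 − j9.66 Ω
|Z| = √(19.1² + 9.66²) = 21.4 Ω

21.4 Ω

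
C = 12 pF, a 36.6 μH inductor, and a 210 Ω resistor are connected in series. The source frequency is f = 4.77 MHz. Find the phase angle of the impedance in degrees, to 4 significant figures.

-82.89°

ω = 2πf = 2.997e+07 rad/s
X_L = ωL = 1097 Ω
X_C = 1/(ωC) = 2780 Ω
Net reactance X = X_L − X_C = -1684 Ω
Z = 210.0 − j1684 Ω
|Z| = √(210.0² + 1684²) = 1697 Ω
∠Z = arctan(-1684/210.0) = -82.89°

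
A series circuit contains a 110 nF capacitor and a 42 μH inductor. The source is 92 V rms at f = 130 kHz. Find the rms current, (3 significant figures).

ω = 2πf = 816800 rad/s
X_L = ωL = 34.3 Ω
X_C = 1/(ωC) = 11.1 Ω
Net reactance X = X_L − X_C = 23.2 Ω
Z = j23.2 Ω
|Z| = √(0² + 23.2²) = 23.2 Ω
I = V/|Z| = 92/23.2 = 3.97 A

3.97 A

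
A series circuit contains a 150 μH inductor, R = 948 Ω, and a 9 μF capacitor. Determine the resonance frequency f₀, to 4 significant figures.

ω₀ = 1/√(LC) = 1/√(0.00015 × 9e-06) = 27220 rad/s
f₀ = ω₀/(2π) = 4.332 kHz

4.332 kHz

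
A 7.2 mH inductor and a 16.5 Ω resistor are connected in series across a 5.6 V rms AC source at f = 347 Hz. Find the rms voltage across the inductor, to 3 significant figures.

ω = 2πf = 2180 rad/s
X_L = ωL = 15.7 Ω
Z = 16.5 + j15.7 Ω
|Z| = √(16.5² + 15.7²) = 22.8 Ω
I = V/|Z| = 246 mA
V_L = I·|Z_L| = 0.246 × 15.7 = 3.86 V

3.86 V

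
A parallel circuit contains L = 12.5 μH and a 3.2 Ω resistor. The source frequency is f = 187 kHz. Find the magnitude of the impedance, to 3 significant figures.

ω = 2πf = 1.175e+06 rad/s
X_L = ωL = 14.7 Ω
Parallel: admittances add. Y = 1/R + 1/(jωL)
Y = (0.312 − j0.0681) S
|Y| = 0.320 S → |Z| = 1/|Y| = 3.13 Ω, ∠Z = −∠Y = 12.3°

3.13 Ω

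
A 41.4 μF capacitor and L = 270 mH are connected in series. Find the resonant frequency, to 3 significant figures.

47.6 Hz

ω₀ = 1/√(LC) = 1/√(0.27 × 4.14e-05) = 299.1 rad/s
f₀ = ω₀/(2π) = 47.6 Hz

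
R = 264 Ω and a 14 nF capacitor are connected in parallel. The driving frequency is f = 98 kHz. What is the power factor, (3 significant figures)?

ω = 2πf = 615800 rad/s
X_C = 1/(ωC) = 116 Ω
Parallel: admittances add. Y = 1/R + jωC
Y = (0.00379 + j0.00862) S
|Y| = 0.00942 S → |Z| = 1/|Y| = 106 Ω, ∠Z = −∠Y = -66.3°
cos φ = cos(-66.3°) = 0.402

0.402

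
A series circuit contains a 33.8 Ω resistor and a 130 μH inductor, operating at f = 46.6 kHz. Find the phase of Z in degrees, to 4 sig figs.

48.40°

ω = 2πf = 292800 rad/s
X_L = ωL = 38.06 Ω
Z = 33.80 + j38.06 Ω
|Z| = √(33.80² + 38.06²) = 50.90 Ω
∠Z = arctan(38.06/33.80) = 48.40°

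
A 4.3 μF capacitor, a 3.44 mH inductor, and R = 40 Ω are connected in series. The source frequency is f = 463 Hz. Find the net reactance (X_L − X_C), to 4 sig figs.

ω = 2πf = 2909 rad/s
X_L = ωL = 10.01 Ω
X_C = 1/(ωC) = 79.94 Ω
X = 10.01 − 79.94 = -69.93 Ω

-69.93 Ω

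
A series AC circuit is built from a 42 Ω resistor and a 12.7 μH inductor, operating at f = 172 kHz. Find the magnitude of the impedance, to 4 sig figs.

ω = 2πf = 1.081e+06 rad/s
X_L = ωL = 13.72 Ω
Z = 42.00 + j13.72 Ω
|Z| = √(42.00² + 13.72²) = 44.19 Ω

44.19 Ω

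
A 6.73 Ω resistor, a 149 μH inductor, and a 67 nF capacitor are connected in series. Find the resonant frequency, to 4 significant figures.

ω₀ = 1/√(LC) = 1/√(0.000149 × 6.7e-08) = 316500 rad/s
f₀ = ω₀/(2π) = 50.37 kHz

50.37 kHz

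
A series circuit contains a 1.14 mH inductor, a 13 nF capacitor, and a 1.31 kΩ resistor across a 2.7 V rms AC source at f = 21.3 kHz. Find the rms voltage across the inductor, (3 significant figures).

0.299 V

ω = 2πf = 133800 rad/s
X_L = ωL = 153 Ω
X_C = 1/(ωC) = 575 Ω
Net reactance X = X_L − X_C = -422 Ω
Z = 1310 − j422 Ω
|Z| = √(1310² + 422²) = 1380 Ω
I = V/|Z| = 1.96 mA
V_L = I·|Z_L| = 0.00196 × 153 = 0.299 V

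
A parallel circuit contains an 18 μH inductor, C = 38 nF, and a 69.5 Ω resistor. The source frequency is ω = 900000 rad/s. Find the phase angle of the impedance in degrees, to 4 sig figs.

62.40°

X_L = ωL = 16.20 Ω
X_C = 1/(ωC) = 29.24 Ω
Parallel: admittances add. Y = 1/R + 1/(jωL) + jωC
Y = (0.01439 − j0.02753) S
|Y| = 0.03106 S → |Z| = 1/|Y| = 32.19 Ω, ∠Z = −∠Y = 62.40°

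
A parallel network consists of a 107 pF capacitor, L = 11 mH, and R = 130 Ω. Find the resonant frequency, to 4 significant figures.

146.7 kHz

ω₀ = 1/√(LC) = 1/√(0.011 × 1.07e-10) = 921700 rad/s
f₀ = ω₀/(2π) = 146.7 kHz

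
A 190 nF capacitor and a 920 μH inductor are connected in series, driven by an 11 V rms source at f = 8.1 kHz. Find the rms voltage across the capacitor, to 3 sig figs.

ω = 2πf = 50890 rad/s
X_L = ωL = 46.8 Ω
X_C = 1/(ωC) = 103 Ω
Net reactance X = X_L − X_C = -56.6 Ω
Z = − j56.6 Ω
|Z| = √(0² + 56.6²) = 56.6 Ω
I = V/|Z| = 194 mA
V_C = I·|Z_C| = 0.194 × 103 = 20.1 V

20.1 V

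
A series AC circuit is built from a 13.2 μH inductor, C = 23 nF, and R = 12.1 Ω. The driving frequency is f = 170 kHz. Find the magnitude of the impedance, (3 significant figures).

ω = 2πf = 1.068e+06 rad/s
X_L = ωL = 14.1 Ω
X_C = 1/(ωC) = 40.7 Ω
Net reactance X = X_L − X_C = -26.6 Ω
Z = 12.1 − j26.6 Ω
|Z| = √(12.1² + 26.6²) = 29.2 Ω

29.2 Ω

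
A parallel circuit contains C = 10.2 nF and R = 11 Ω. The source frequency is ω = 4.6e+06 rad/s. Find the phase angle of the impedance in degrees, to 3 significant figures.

X_C = 1/(ωC) = 21.3 Ω
Parallel: admittances add. Y = 1/R + jωC
Y = (0.0909 + j0.0469) S
|Y| = 0.102 S → |Z| = 1/|Y| = 9.77 Ω, ∠Z = −∠Y = -27.3°

-27.3°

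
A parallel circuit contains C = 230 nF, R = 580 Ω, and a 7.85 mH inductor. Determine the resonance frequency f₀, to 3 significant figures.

3.75 kHz

ω₀ = 1/√(LC) = 1/√(0.00785 × 2.3e-07) = 23530 rad/s
f₀ = ω₀/(2π) = 3.75 kHz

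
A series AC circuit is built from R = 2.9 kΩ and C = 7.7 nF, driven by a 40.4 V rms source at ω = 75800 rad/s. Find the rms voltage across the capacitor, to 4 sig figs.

X_C = 1/(ωC) = 1713 Ω
Z = 2900 − j1713 Ω
|Z| = √(2900² + 1713²) = 3368 Ω
I = V/|Z| = 11.99 mA
V_C = I·|Z_C| = 0.01199 × 1713 = 20.55 V

20.55 V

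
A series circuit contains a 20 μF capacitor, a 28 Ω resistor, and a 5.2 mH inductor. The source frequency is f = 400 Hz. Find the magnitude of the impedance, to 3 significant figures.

ω = 2πf = 2513 rad/s
X_L = ωL = 13.1 Ω
X_C = 1/(ωC) = 19.9 Ω
Net reactance X = X_L − X_C = -6.83 Ω
Z = 28.0 − j6.83 Ω
|Z| = √(28.0² + 6.83²) = 28.8 Ω

28.8 Ω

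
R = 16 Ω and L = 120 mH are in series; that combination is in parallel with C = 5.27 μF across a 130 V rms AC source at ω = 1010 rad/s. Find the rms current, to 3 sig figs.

X_L = ωL = 121 Ω
X_C = 1/(ωC) = 188 Ω
Branch 1 (R+jX_L): Z₁ = 16.0 + j121 Ω, |Z₁| = 122 Ω
Branch 2 (−jX_C): Z₂ = −j188 Ω
Parallel: Z = Z₁Z₂/(Z₁+Z₂), |Z| = 335 Ω, ∠Z = 69.0°
I = V/|Z| = 130/335 = 388 mA

388 mA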